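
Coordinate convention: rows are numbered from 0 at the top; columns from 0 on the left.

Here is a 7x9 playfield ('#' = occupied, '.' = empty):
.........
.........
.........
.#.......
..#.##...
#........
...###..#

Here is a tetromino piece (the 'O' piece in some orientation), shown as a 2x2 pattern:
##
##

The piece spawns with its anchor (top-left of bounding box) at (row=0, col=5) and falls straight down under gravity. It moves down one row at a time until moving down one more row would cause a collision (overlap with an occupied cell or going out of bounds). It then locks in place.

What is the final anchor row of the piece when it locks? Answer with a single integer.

Spawn at (row=0, col=5). Try each row:
  row 0: fits
  row 1: fits
  row 2: fits
  row 3: blocked -> lock at row 2

Answer: 2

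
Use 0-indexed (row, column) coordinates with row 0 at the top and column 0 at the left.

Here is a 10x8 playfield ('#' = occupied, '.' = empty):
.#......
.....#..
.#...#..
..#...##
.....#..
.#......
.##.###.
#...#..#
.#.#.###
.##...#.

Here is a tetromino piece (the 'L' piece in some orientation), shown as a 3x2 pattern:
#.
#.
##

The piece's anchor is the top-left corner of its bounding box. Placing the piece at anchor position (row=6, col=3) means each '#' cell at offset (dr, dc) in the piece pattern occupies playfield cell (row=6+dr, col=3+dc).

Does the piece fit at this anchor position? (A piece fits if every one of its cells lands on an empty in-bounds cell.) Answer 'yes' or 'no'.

Check each piece cell at anchor (6, 3):
  offset (0,0) -> (6,3): empty -> OK
  offset (1,0) -> (7,3): empty -> OK
  offset (2,0) -> (8,3): occupied ('#') -> FAIL
  offset (2,1) -> (8,4): empty -> OK
All cells valid: no

Answer: no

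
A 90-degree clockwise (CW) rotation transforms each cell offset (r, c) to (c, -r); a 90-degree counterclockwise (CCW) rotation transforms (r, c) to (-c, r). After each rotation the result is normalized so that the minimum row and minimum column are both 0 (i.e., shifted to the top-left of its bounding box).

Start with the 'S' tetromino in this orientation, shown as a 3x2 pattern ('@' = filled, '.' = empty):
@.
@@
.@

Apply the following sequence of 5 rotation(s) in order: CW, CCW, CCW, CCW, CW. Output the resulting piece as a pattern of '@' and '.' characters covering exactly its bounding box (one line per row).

Answer: .@@
@@.

Derivation:
Start:
@.
@@
.@
After rotation 1 (CW):
.@@
@@.
After rotation 2 (CCW):
@.
@@
.@
After rotation 3 (CCW):
.@@
@@.
After rotation 4 (CCW):
@.
@@
.@
After rotation 5 (CW):
.@@
@@.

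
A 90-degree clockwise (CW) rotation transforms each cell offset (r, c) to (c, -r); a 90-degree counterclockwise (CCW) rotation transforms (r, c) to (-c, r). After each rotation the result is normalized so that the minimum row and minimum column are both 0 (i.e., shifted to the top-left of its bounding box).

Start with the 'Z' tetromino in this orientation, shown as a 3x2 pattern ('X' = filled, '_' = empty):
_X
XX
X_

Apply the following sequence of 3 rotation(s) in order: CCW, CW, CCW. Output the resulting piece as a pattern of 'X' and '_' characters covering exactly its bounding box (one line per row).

Answer: XX_
_XX

Derivation:
Start:
_X
XX
X_
After rotation 1 (CCW):
XX_
_XX
After rotation 2 (CW):
_X
XX
X_
After rotation 3 (CCW):
XX_
_XX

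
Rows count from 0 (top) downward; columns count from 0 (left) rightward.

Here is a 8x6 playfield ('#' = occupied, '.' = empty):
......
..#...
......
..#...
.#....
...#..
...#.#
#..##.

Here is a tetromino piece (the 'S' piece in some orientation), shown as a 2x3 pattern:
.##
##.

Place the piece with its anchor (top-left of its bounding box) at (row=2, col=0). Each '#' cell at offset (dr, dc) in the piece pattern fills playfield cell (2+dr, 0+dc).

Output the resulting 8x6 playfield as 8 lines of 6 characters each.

Answer: ......
..#...
.##...
###...
.#....
...#..
...#.#
#..##.

Derivation:
Fill (2+0,0+1) = (2,1)
Fill (2+0,0+2) = (2,2)
Fill (2+1,0+0) = (3,0)
Fill (2+1,0+1) = (3,1)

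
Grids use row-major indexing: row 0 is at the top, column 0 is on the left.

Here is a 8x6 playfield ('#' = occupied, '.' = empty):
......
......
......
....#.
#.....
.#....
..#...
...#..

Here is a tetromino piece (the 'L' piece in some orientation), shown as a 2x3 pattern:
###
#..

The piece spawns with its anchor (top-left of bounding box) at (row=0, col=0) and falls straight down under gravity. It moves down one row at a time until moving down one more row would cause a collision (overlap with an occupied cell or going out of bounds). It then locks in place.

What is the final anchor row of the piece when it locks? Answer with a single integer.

Spawn at (row=0, col=0). Try each row:
  row 0: fits
  row 1: fits
  row 2: fits
  row 3: blocked -> lock at row 2

Answer: 2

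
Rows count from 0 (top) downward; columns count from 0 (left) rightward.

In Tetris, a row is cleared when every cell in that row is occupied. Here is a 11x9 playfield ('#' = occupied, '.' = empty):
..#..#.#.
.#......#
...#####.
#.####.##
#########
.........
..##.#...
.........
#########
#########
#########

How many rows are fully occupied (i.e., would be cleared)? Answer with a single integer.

Answer: 4

Derivation:
Check each row:
  row 0: 6 empty cells -> not full
  row 1: 7 empty cells -> not full
  row 2: 4 empty cells -> not full
  row 3: 2 empty cells -> not full
  row 4: 0 empty cells -> FULL (clear)
  row 5: 9 empty cells -> not full
  row 6: 6 empty cells -> not full
  row 7: 9 empty cells -> not full
  row 8: 0 empty cells -> FULL (clear)
  row 9: 0 empty cells -> FULL (clear)
  row 10: 0 empty cells -> FULL (clear)
Total rows cleared: 4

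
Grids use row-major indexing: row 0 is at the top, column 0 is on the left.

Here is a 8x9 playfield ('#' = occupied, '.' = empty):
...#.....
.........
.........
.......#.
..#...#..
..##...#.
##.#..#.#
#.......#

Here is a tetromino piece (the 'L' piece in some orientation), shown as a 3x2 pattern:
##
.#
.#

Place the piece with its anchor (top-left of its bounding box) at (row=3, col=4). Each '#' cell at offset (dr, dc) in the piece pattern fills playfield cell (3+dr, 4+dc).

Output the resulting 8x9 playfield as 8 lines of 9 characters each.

Fill (3+0,4+0) = (3,4)
Fill (3+0,4+1) = (3,5)
Fill (3+1,4+1) = (4,5)
Fill (3+2,4+1) = (5,5)

Answer: ...#.....
.........
.........
....##.#.
..#..##..
..##.#.#.
##.#..#.#
#.......#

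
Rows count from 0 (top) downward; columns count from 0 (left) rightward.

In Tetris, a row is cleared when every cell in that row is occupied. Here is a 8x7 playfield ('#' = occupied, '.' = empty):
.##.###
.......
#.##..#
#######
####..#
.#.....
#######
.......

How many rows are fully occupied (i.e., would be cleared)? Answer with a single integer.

Check each row:
  row 0: 2 empty cells -> not full
  row 1: 7 empty cells -> not full
  row 2: 3 empty cells -> not full
  row 3: 0 empty cells -> FULL (clear)
  row 4: 2 empty cells -> not full
  row 5: 6 empty cells -> not full
  row 6: 0 empty cells -> FULL (clear)
  row 7: 7 empty cells -> not full
Total rows cleared: 2

Answer: 2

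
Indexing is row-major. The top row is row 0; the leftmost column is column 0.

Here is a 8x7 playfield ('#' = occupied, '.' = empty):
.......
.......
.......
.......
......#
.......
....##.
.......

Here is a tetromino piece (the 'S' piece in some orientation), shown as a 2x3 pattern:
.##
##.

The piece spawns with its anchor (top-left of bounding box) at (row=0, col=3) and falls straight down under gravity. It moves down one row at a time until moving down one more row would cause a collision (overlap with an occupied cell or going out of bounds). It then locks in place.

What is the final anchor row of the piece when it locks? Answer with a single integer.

Spawn at (row=0, col=3). Try each row:
  row 0: fits
  row 1: fits
  row 2: fits
  row 3: fits
  row 4: fits
  row 5: blocked -> lock at row 4

Answer: 4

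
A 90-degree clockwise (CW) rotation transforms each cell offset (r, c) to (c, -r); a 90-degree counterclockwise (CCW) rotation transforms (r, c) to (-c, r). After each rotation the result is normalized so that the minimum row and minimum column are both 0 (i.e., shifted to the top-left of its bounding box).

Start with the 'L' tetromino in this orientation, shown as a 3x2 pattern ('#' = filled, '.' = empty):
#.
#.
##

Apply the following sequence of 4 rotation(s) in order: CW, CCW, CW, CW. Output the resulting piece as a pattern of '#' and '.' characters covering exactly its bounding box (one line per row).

Start:
#.
#.
##
After rotation 1 (CW):
###
#..
After rotation 2 (CCW):
#.
#.
##
After rotation 3 (CW):
###
#..
After rotation 4 (CW):
##
.#
.#

Answer: ##
.#
.#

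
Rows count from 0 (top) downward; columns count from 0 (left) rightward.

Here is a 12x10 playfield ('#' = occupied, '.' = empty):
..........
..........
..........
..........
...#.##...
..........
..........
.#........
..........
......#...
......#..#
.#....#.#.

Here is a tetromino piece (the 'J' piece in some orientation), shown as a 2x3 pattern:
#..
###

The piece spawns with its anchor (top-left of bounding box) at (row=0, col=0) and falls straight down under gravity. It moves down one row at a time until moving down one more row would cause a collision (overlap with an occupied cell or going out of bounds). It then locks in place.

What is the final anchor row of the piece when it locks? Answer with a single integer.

Spawn at (row=0, col=0). Try each row:
  row 0: fits
  row 1: fits
  row 2: fits
  row 3: fits
  row 4: fits
  row 5: fits
  row 6: blocked -> lock at row 5

Answer: 5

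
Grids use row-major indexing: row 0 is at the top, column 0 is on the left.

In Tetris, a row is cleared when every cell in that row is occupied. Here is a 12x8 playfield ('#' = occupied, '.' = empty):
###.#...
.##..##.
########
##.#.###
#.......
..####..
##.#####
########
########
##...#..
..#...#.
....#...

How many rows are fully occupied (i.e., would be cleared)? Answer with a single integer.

Answer: 3

Derivation:
Check each row:
  row 0: 4 empty cells -> not full
  row 1: 4 empty cells -> not full
  row 2: 0 empty cells -> FULL (clear)
  row 3: 2 empty cells -> not full
  row 4: 7 empty cells -> not full
  row 5: 4 empty cells -> not full
  row 6: 1 empty cell -> not full
  row 7: 0 empty cells -> FULL (clear)
  row 8: 0 empty cells -> FULL (clear)
  row 9: 5 empty cells -> not full
  row 10: 6 empty cells -> not full
  row 11: 7 empty cells -> not full
Total rows cleared: 3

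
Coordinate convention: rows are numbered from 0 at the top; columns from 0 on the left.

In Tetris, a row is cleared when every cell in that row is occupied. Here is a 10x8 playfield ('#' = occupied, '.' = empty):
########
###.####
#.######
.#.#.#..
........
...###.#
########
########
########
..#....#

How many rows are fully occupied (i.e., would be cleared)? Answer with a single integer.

Answer: 4

Derivation:
Check each row:
  row 0: 0 empty cells -> FULL (clear)
  row 1: 1 empty cell -> not full
  row 2: 1 empty cell -> not full
  row 3: 5 empty cells -> not full
  row 4: 8 empty cells -> not full
  row 5: 4 empty cells -> not full
  row 6: 0 empty cells -> FULL (clear)
  row 7: 0 empty cells -> FULL (clear)
  row 8: 0 empty cells -> FULL (clear)
  row 9: 6 empty cells -> not full
Total rows cleared: 4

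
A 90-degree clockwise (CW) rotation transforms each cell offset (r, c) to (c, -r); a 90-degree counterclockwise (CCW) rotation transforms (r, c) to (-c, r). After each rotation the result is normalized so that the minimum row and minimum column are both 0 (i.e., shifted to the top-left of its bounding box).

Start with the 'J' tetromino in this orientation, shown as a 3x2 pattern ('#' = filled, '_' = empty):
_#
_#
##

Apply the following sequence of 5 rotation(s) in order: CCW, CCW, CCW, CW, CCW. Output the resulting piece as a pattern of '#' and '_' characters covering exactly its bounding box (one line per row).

Start:
_#
_#
##
After rotation 1 (CCW):
###
__#
After rotation 2 (CCW):
##
#_
#_
After rotation 3 (CCW):
#__
###
After rotation 4 (CW):
##
#_
#_
After rotation 5 (CCW):
#__
###

Answer: #__
###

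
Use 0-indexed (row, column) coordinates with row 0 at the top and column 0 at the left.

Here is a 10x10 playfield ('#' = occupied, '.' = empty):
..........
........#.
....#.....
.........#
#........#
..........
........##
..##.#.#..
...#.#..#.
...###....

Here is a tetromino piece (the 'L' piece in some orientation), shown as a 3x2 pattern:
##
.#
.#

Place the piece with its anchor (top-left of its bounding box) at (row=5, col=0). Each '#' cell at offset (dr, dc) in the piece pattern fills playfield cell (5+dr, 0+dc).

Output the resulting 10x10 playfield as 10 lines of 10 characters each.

Fill (5+0,0+0) = (5,0)
Fill (5+0,0+1) = (5,1)
Fill (5+1,0+1) = (6,1)
Fill (5+2,0+1) = (7,1)

Answer: ..........
........#.
....#.....
.........#
#........#
##........
.#......##
.###.#.#..
...#.#..#.
...###....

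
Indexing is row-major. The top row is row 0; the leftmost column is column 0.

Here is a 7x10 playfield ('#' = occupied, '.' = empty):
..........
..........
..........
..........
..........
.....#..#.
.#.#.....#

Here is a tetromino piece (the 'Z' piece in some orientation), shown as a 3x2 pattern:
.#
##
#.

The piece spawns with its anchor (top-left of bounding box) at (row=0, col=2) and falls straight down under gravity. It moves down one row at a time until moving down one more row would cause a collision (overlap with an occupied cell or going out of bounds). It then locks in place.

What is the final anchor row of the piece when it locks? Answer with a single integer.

Answer: 4

Derivation:
Spawn at (row=0, col=2). Try each row:
  row 0: fits
  row 1: fits
  row 2: fits
  row 3: fits
  row 4: fits
  row 5: blocked -> lock at row 4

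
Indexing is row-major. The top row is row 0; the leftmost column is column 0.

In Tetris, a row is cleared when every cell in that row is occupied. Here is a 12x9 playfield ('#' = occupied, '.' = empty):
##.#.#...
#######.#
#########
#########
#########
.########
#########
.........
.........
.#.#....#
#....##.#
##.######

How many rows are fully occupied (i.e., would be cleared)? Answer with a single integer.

Check each row:
  row 0: 5 empty cells -> not full
  row 1: 1 empty cell -> not full
  row 2: 0 empty cells -> FULL (clear)
  row 3: 0 empty cells -> FULL (clear)
  row 4: 0 empty cells -> FULL (clear)
  row 5: 1 empty cell -> not full
  row 6: 0 empty cells -> FULL (clear)
  row 7: 9 empty cells -> not full
  row 8: 9 empty cells -> not full
  row 9: 6 empty cells -> not full
  row 10: 5 empty cells -> not full
  row 11: 1 empty cell -> not full
Total rows cleared: 4

Answer: 4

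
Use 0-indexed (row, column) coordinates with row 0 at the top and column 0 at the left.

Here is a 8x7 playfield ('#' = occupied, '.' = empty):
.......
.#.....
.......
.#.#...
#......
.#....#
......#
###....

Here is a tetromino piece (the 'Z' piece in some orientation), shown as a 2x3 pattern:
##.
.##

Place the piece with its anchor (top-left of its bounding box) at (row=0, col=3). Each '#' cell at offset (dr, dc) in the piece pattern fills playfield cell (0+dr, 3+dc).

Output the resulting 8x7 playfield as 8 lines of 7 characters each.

Fill (0+0,3+0) = (0,3)
Fill (0+0,3+1) = (0,4)
Fill (0+1,3+1) = (1,4)
Fill (0+1,3+2) = (1,5)

Answer: ...##..
.#..##.
.......
.#.#...
#......
.#....#
......#
###....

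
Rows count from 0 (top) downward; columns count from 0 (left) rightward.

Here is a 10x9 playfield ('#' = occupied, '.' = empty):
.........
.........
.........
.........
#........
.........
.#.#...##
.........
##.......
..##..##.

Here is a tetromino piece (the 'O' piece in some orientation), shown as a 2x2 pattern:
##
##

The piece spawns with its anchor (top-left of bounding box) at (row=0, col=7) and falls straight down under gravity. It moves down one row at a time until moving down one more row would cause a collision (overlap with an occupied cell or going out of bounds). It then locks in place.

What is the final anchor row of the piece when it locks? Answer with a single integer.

Spawn at (row=0, col=7). Try each row:
  row 0: fits
  row 1: fits
  row 2: fits
  row 3: fits
  row 4: fits
  row 5: blocked -> lock at row 4

Answer: 4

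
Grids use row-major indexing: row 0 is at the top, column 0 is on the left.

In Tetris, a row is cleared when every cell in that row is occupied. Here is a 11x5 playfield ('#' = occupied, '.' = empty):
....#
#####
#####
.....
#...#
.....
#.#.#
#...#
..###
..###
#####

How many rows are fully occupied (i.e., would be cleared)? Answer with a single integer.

Answer: 3

Derivation:
Check each row:
  row 0: 4 empty cells -> not full
  row 1: 0 empty cells -> FULL (clear)
  row 2: 0 empty cells -> FULL (clear)
  row 3: 5 empty cells -> not full
  row 4: 3 empty cells -> not full
  row 5: 5 empty cells -> not full
  row 6: 2 empty cells -> not full
  row 7: 3 empty cells -> not full
  row 8: 2 empty cells -> not full
  row 9: 2 empty cells -> not full
  row 10: 0 empty cells -> FULL (clear)
Total rows cleared: 3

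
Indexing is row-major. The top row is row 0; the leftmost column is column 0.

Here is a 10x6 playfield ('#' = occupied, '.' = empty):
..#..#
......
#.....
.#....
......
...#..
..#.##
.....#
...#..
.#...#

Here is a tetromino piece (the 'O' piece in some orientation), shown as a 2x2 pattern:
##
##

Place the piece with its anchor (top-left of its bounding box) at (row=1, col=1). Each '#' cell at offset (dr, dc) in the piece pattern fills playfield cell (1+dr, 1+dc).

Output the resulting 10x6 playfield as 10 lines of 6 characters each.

Fill (1+0,1+0) = (1,1)
Fill (1+0,1+1) = (1,2)
Fill (1+1,1+0) = (2,1)
Fill (1+1,1+1) = (2,2)

Answer: ..#..#
.##...
###...
.#....
......
...#..
..#.##
.....#
...#..
.#...#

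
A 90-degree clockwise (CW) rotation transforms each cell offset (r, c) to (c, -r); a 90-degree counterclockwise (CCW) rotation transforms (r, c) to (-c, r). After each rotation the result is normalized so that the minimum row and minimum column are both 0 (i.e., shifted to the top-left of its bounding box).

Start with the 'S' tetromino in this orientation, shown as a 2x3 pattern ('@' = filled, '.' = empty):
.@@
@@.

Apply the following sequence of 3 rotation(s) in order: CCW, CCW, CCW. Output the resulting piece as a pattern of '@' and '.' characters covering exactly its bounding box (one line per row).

Answer: @.
@@
.@

Derivation:
Start:
.@@
@@.
After rotation 1 (CCW):
@.
@@
.@
After rotation 2 (CCW):
.@@
@@.
After rotation 3 (CCW):
@.
@@
.@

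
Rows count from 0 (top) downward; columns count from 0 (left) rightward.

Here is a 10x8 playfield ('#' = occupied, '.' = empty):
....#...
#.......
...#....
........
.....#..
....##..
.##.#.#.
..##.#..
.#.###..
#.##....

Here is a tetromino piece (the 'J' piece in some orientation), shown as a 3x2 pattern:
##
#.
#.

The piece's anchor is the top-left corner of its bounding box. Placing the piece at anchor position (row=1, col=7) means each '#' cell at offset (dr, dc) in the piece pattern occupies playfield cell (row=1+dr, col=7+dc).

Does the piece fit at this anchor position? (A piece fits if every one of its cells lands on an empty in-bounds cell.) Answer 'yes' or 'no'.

Check each piece cell at anchor (1, 7):
  offset (0,0) -> (1,7): empty -> OK
  offset (0,1) -> (1,8): out of bounds -> FAIL
  offset (1,0) -> (2,7): empty -> OK
  offset (2,0) -> (3,7): empty -> OK
All cells valid: no

Answer: no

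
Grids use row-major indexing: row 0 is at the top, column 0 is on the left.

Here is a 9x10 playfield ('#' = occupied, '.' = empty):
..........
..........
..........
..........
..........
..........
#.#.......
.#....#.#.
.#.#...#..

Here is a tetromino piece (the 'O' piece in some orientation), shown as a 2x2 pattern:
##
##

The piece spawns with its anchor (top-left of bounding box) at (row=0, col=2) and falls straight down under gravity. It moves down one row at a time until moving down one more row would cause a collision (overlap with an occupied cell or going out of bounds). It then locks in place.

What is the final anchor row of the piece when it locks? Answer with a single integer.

Answer: 4

Derivation:
Spawn at (row=0, col=2). Try each row:
  row 0: fits
  row 1: fits
  row 2: fits
  row 3: fits
  row 4: fits
  row 5: blocked -> lock at row 4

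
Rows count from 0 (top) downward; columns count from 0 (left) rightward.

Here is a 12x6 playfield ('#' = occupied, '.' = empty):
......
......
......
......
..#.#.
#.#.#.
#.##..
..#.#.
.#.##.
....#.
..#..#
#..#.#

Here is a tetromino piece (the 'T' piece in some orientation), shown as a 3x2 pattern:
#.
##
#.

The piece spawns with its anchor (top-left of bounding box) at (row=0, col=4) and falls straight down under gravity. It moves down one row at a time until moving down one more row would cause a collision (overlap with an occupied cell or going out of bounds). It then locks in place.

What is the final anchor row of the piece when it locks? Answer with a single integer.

Spawn at (row=0, col=4). Try each row:
  row 0: fits
  row 1: fits
  row 2: blocked -> lock at row 1

Answer: 1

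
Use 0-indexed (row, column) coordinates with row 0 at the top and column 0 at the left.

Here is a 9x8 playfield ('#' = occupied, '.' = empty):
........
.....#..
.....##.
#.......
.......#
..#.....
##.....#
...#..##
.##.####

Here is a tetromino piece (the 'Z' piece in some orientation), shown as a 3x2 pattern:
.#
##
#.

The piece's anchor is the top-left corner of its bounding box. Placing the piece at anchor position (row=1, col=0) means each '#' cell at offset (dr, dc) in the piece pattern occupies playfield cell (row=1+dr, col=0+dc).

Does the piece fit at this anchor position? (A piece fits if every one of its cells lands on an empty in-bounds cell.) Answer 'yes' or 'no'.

Check each piece cell at anchor (1, 0):
  offset (0,1) -> (1,1): empty -> OK
  offset (1,0) -> (2,0): empty -> OK
  offset (1,1) -> (2,1): empty -> OK
  offset (2,0) -> (3,0): occupied ('#') -> FAIL
All cells valid: no

Answer: no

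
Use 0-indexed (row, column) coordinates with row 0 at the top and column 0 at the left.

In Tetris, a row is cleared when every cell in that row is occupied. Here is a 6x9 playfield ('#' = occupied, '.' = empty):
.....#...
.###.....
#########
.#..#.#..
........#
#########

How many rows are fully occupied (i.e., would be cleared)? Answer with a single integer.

Check each row:
  row 0: 8 empty cells -> not full
  row 1: 6 empty cells -> not full
  row 2: 0 empty cells -> FULL (clear)
  row 3: 6 empty cells -> not full
  row 4: 8 empty cells -> not full
  row 5: 0 empty cells -> FULL (clear)
Total rows cleared: 2

Answer: 2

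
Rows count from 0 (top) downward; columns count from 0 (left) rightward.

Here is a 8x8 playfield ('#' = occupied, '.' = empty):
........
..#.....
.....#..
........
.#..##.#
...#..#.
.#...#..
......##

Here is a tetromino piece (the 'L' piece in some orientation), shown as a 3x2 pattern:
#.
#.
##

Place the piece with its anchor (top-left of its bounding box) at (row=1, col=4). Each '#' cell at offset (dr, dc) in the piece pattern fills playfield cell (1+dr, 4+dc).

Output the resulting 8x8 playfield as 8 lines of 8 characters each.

Answer: ........
..#.#...
....##..
....##..
.#..##.#
...#..#.
.#...#..
......##

Derivation:
Fill (1+0,4+0) = (1,4)
Fill (1+1,4+0) = (2,4)
Fill (1+2,4+0) = (3,4)
Fill (1+2,4+1) = (3,5)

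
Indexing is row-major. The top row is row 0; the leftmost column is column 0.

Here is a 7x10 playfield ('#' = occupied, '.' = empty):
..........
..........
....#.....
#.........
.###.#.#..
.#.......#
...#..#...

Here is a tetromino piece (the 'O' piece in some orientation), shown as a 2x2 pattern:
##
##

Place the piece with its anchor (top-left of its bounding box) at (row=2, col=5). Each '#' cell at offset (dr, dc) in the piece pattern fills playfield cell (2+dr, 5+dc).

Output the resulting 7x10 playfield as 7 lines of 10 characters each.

Fill (2+0,5+0) = (2,5)
Fill (2+0,5+1) = (2,6)
Fill (2+1,5+0) = (3,5)
Fill (2+1,5+1) = (3,6)

Answer: ..........
..........
....###...
#....##...
.###.#.#..
.#.......#
...#..#...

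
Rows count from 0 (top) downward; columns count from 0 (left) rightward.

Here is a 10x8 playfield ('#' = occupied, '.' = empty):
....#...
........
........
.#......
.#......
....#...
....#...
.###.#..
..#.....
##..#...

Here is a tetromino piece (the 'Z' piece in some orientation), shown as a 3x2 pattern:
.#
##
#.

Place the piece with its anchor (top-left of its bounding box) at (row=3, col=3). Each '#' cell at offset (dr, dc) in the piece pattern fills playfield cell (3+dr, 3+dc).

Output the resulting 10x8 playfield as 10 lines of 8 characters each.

Fill (3+0,3+1) = (3,4)
Fill (3+1,3+0) = (4,3)
Fill (3+1,3+1) = (4,4)
Fill (3+2,3+0) = (5,3)

Answer: ....#...
........
........
.#..#...
.#.##...
...##...
....#...
.###.#..
..#.....
##..#...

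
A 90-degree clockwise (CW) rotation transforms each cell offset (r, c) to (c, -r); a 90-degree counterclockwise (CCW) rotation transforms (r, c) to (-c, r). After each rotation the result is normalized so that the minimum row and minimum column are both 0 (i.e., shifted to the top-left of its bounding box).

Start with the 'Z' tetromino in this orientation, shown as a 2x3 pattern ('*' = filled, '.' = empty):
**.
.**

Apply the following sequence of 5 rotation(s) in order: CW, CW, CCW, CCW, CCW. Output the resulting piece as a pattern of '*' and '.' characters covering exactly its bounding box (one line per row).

Answer: .*
**
*.

Derivation:
Start:
**.
.**
After rotation 1 (CW):
.*
**
*.
After rotation 2 (CW):
**.
.**
After rotation 3 (CCW):
.*
**
*.
After rotation 4 (CCW):
**.
.**
After rotation 5 (CCW):
.*
**
*.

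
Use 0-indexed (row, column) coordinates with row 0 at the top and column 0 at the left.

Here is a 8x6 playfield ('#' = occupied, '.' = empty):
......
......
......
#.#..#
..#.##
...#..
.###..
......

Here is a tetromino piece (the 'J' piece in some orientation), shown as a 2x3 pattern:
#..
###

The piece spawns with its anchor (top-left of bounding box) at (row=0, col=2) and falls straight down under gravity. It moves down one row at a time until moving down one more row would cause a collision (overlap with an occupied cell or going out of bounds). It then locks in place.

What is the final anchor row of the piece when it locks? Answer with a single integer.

Answer: 1

Derivation:
Spawn at (row=0, col=2). Try each row:
  row 0: fits
  row 1: fits
  row 2: blocked -> lock at row 1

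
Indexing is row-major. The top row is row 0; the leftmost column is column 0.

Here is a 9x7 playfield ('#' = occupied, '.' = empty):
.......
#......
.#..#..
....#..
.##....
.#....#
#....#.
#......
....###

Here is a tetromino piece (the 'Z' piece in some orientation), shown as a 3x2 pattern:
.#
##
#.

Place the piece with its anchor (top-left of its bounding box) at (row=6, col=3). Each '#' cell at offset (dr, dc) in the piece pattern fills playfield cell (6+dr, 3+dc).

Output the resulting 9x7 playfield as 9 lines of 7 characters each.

Fill (6+0,3+1) = (6,4)
Fill (6+1,3+0) = (7,3)
Fill (6+1,3+1) = (7,4)
Fill (6+2,3+0) = (8,3)

Answer: .......
#......
.#..#..
....#..
.##....
.#....#
#...##.
#..##..
...####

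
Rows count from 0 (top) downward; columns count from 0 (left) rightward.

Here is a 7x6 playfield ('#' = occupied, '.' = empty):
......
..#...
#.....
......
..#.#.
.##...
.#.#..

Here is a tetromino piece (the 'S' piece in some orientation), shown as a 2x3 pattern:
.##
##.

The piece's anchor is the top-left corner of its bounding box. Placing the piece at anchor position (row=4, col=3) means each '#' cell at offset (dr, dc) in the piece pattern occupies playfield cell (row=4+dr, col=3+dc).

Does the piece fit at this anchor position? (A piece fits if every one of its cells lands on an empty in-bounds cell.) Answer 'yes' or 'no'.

Answer: no

Derivation:
Check each piece cell at anchor (4, 3):
  offset (0,1) -> (4,4): occupied ('#') -> FAIL
  offset (0,2) -> (4,5): empty -> OK
  offset (1,0) -> (5,3): empty -> OK
  offset (1,1) -> (5,4): empty -> OK
All cells valid: no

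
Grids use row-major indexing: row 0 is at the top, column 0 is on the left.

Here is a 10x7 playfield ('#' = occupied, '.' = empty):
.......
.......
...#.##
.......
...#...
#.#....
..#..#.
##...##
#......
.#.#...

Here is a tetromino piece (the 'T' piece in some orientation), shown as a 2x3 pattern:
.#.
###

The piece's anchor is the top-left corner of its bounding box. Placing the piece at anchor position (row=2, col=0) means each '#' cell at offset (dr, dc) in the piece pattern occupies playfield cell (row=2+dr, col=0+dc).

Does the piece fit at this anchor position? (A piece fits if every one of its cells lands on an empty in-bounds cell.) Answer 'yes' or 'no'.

Answer: yes

Derivation:
Check each piece cell at anchor (2, 0):
  offset (0,1) -> (2,1): empty -> OK
  offset (1,0) -> (3,0): empty -> OK
  offset (1,1) -> (3,1): empty -> OK
  offset (1,2) -> (3,2): empty -> OK
All cells valid: yes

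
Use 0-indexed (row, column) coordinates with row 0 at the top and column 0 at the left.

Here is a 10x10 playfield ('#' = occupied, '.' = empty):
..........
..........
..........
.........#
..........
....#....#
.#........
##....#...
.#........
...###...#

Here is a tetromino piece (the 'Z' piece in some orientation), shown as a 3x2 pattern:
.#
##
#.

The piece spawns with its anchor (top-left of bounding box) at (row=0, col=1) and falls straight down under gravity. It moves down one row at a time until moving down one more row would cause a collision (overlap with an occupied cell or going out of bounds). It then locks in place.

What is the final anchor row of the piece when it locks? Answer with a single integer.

Answer: 3

Derivation:
Spawn at (row=0, col=1). Try each row:
  row 0: fits
  row 1: fits
  row 2: fits
  row 3: fits
  row 4: blocked -> lock at row 3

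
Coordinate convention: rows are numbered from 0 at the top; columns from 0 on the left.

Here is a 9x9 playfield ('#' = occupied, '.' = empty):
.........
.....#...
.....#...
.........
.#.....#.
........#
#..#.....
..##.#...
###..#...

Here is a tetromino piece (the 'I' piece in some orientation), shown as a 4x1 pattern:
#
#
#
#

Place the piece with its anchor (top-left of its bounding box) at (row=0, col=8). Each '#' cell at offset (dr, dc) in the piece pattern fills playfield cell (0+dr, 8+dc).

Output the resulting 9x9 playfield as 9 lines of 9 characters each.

Fill (0+0,8+0) = (0,8)
Fill (0+1,8+0) = (1,8)
Fill (0+2,8+0) = (2,8)
Fill (0+3,8+0) = (3,8)

Answer: ........#
.....#..#
.....#..#
........#
.#.....#.
........#
#..#.....
..##.#...
###..#...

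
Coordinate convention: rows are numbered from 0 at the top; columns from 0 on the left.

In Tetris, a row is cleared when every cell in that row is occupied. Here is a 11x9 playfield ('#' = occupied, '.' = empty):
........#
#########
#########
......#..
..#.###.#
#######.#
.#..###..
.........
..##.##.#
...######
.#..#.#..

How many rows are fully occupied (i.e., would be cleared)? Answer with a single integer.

Check each row:
  row 0: 8 empty cells -> not full
  row 1: 0 empty cells -> FULL (clear)
  row 2: 0 empty cells -> FULL (clear)
  row 3: 8 empty cells -> not full
  row 4: 4 empty cells -> not full
  row 5: 1 empty cell -> not full
  row 6: 5 empty cells -> not full
  row 7: 9 empty cells -> not full
  row 8: 4 empty cells -> not full
  row 9: 3 empty cells -> not full
  row 10: 6 empty cells -> not full
Total rows cleared: 2

Answer: 2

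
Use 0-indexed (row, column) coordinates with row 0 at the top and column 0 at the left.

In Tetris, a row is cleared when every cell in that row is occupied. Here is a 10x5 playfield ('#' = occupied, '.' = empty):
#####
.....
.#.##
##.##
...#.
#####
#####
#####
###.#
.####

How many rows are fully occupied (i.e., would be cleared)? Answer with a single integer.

Answer: 4

Derivation:
Check each row:
  row 0: 0 empty cells -> FULL (clear)
  row 1: 5 empty cells -> not full
  row 2: 2 empty cells -> not full
  row 3: 1 empty cell -> not full
  row 4: 4 empty cells -> not full
  row 5: 0 empty cells -> FULL (clear)
  row 6: 0 empty cells -> FULL (clear)
  row 7: 0 empty cells -> FULL (clear)
  row 8: 1 empty cell -> not full
  row 9: 1 empty cell -> not full
Total rows cleared: 4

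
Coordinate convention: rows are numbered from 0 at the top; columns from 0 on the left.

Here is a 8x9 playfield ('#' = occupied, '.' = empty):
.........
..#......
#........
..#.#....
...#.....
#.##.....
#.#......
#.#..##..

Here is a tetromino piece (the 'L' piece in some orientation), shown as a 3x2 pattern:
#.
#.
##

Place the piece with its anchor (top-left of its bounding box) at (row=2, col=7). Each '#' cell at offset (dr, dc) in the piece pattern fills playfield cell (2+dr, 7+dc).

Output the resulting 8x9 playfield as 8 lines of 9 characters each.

Answer: .........
..#......
#......#.
..#.#..#.
...#...##
#.##.....
#.#......
#.#..##..

Derivation:
Fill (2+0,7+0) = (2,7)
Fill (2+1,7+0) = (3,7)
Fill (2+2,7+0) = (4,7)
Fill (2+2,7+1) = (4,8)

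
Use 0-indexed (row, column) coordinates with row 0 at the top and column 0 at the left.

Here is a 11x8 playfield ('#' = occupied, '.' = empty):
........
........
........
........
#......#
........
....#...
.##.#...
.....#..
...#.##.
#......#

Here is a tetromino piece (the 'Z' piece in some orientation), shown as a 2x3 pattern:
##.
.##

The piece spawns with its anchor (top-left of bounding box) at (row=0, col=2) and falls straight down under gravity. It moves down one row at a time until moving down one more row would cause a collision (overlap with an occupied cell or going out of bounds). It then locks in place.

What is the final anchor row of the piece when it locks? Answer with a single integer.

Answer: 4

Derivation:
Spawn at (row=0, col=2). Try each row:
  row 0: fits
  row 1: fits
  row 2: fits
  row 3: fits
  row 4: fits
  row 5: blocked -> lock at row 4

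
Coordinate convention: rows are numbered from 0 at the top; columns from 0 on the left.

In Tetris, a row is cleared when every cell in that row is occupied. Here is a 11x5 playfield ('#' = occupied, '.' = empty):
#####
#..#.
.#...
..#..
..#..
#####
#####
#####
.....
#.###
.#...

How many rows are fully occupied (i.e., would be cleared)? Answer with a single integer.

Answer: 4

Derivation:
Check each row:
  row 0: 0 empty cells -> FULL (clear)
  row 1: 3 empty cells -> not full
  row 2: 4 empty cells -> not full
  row 3: 4 empty cells -> not full
  row 4: 4 empty cells -> not full
  row 5: 0 empty cells -> FULL (clear)
  row 6: 0 empty cells -> FULL (clear)
  row 7: 0 empty cells -> FULL (clear)
  row 8: 5 empty cells -> not full
  row 9: 1 empty cell -> not full
  row 10: 4 empty cells -> not full
Total rows cleared: 4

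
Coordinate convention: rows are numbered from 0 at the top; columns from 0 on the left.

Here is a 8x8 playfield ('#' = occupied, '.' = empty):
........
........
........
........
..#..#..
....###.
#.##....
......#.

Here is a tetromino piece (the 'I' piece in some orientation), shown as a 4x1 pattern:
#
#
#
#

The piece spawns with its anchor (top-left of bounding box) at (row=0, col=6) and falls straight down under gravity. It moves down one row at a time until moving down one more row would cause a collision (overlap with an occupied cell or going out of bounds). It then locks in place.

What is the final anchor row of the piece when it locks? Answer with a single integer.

Spawn at (row=0, col=6). Try each row:
  row 0: fits
  row 1: fits
  row 2: blocked -> lock at row 1

Answer: 1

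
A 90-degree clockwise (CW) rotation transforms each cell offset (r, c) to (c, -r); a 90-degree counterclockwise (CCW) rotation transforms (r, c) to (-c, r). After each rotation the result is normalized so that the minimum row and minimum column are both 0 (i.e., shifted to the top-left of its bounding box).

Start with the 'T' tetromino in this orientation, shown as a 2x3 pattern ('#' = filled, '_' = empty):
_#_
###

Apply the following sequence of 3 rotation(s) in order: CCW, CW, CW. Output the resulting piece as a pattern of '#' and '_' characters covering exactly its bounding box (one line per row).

Start:
_#_
###
After rotation 1 (CCW):
_#
##
_#
After rotation 2 (CW):
_#_
###
After rotation 3 (CW):
#_
##
#_

Answer: #_
##
#_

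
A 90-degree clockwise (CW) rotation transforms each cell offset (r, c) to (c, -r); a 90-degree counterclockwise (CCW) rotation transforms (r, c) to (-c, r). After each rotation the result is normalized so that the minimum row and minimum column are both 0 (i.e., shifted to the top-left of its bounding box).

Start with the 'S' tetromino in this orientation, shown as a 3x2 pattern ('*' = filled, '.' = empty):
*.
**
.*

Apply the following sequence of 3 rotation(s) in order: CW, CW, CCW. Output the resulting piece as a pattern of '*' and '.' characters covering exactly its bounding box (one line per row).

Start:
*.
**
.*
After rotation 1 (CW):
.**
**.
After rotation 2 (CW):
*.
**
.*
After rotation 3 (CCW):
.**
**.

Answer: .**
**.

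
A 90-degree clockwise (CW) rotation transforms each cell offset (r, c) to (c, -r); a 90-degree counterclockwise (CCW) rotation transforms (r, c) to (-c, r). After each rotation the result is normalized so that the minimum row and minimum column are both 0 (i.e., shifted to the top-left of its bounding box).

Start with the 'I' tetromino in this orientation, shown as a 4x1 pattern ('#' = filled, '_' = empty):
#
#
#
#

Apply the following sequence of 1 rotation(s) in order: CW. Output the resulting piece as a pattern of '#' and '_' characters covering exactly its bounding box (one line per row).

Start:
#
#
#
#
After rotation 1 (CW):
####

Answer: ####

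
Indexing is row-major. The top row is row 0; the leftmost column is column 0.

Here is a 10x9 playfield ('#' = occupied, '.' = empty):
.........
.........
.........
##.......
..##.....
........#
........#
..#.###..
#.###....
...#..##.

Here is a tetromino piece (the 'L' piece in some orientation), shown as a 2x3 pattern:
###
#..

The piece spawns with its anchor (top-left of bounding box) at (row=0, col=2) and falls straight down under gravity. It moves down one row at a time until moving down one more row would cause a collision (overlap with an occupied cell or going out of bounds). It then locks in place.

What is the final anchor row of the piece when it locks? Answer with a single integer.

Answer: 2

Derivation:
Spawn at (row=0, col=2). Try each row:
  row 0: fits
  row 1: fits
  row 2: fits
  row 3: blocked -> lock at row 2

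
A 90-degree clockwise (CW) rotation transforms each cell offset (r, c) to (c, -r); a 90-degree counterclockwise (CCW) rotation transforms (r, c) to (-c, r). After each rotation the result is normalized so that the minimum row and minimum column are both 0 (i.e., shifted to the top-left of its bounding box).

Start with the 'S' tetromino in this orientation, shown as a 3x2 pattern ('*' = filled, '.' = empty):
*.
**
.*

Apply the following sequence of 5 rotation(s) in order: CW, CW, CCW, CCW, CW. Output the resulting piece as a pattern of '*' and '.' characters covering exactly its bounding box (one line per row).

Answer: .**
**.

Derivation:
Start:
*.
**
.*
After rotation 1 (CW):
.**
**.
After rotation 2 (CW):
*.
**
.*
After rotation 3 (CCW):
.**
**.
After rotation 4 (CCW):
*.
**
.*
After rotation 5 (CW):
.**
**.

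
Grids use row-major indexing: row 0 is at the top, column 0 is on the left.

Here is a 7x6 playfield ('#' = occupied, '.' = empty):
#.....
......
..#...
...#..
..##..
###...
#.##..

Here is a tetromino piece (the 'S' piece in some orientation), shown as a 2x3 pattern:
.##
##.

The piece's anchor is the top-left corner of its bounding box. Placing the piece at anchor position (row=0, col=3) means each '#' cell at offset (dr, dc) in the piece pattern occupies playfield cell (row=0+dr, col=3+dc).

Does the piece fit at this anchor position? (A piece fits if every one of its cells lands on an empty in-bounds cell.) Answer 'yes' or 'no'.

Answer: yes

Derivation:
Check each piece cell at anchor (0, 3):
  offset (0,1) -> (0,4): empty -> OK
  offset (0,2) -> (0,5): empty -> OK
  offset (1,0) -> (1,3): empty -> OK
  offset (1,1) -> (1,4): empty -> OK
All cells valid: yes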